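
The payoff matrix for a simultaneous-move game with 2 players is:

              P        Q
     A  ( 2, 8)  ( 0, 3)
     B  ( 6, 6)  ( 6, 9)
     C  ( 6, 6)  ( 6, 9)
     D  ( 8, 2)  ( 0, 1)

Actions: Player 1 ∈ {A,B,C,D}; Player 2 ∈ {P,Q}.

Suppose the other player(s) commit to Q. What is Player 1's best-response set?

BR_1 = {B,C}

u_1(A vs Q) = 0
u_1(B vs Q) = 6
u_1(C vs Q) = 6
u_1(D vs Q) = 0
max payoff 6 at {B,C}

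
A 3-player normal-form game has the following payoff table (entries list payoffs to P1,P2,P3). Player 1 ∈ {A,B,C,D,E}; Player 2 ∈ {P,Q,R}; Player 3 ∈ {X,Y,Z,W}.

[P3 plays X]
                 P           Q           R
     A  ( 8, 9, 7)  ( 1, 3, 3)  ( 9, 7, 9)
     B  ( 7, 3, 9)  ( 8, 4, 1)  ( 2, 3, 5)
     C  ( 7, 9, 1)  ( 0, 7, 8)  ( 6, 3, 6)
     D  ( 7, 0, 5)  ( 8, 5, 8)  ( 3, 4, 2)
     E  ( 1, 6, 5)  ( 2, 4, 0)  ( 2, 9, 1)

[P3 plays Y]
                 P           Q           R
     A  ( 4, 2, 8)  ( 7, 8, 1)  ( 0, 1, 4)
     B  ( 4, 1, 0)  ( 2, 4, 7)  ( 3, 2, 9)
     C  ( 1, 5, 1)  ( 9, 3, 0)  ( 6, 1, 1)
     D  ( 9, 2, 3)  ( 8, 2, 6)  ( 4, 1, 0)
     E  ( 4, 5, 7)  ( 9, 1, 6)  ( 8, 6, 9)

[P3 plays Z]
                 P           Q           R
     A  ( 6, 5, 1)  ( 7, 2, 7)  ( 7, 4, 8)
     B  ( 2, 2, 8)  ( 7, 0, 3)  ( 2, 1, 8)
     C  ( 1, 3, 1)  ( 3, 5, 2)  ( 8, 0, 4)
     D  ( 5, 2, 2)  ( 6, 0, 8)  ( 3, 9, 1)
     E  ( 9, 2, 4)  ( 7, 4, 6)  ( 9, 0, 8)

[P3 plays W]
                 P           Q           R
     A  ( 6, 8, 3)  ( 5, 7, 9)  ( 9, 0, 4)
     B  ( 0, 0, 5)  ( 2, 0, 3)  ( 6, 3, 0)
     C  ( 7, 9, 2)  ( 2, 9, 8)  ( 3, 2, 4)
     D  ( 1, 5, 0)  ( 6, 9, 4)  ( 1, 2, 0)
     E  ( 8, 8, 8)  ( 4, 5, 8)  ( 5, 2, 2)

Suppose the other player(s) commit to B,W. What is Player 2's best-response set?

u_2(P vs B,W) = 0
u_2(Q vs B,W) = 0
u_2(R vs B,W) = 3
max payoff 3 at {R}

argmax u_2 = {R}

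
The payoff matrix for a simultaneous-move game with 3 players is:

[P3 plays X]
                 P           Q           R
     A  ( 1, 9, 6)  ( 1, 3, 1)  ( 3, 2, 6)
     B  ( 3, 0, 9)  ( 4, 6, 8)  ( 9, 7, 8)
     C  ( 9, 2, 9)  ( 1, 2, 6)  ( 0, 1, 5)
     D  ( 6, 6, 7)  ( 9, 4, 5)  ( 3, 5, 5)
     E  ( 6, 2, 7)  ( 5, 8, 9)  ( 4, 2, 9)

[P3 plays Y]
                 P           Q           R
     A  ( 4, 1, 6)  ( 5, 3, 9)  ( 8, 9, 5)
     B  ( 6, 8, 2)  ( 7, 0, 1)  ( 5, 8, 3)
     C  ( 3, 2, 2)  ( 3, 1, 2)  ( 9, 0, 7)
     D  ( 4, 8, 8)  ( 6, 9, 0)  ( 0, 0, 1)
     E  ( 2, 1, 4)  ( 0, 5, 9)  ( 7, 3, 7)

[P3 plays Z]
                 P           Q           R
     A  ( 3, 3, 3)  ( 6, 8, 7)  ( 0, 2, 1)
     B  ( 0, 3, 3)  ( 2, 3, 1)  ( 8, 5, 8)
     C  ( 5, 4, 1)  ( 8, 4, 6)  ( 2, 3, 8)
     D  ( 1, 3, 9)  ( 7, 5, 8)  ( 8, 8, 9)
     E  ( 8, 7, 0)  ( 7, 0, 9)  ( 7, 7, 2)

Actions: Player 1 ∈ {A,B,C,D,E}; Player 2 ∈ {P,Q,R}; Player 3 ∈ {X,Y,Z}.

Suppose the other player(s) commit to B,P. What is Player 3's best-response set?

u_3(X vs B,P) = 9
u_3(Y vs B,P) = 2
u_3(Z vs B,P) = 3
max payoff 9 at {X}

BR_3 = {X}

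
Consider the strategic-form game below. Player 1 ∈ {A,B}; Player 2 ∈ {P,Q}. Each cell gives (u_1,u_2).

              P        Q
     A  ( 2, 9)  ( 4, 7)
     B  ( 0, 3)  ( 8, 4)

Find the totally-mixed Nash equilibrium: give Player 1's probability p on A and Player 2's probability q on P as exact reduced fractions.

P1 indiff ⇒ q·2+(1-q)·4 = q·0+(1-q)·8 ⇒ q(2) = (1-q)(4) ⇒ q = 2/3
P2 indiff ⇒ p·9+(1-p)·3 = p·7+(1-p)·4 ⇒ p(2) = (1-p)(1) ⇒ p = 1/3

p=1/3, q=2/3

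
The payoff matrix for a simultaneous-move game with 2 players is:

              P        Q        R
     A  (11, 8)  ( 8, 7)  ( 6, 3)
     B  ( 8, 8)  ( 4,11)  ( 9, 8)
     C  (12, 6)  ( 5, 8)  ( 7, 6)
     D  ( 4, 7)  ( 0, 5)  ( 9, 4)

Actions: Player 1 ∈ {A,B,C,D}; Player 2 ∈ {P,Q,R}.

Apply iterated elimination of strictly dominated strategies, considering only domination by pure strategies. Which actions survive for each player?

P2 drop R (Q beats it: A:7>3 B:11>8 C:8>6 D:5>4)
P1 drop B (A beats it: P:11>8 Q:8>4)
P1 drop D (A beats it: P:11>4 Q:8>0)
P1→{A,C} P2→{P,Q}

Remaining: P1:{A,C} P2:{P,Q}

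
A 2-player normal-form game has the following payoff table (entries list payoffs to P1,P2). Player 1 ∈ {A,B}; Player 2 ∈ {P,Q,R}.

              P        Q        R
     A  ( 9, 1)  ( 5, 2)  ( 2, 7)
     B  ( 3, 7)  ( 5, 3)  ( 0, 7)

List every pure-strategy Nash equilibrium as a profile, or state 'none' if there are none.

(A,P): not NE [P2→R gives 7>1]
(A,Q): not NE [P2→R gives 7>2]
(A,R): NE
(B,P): not NE [P1→A gives 9>3]
(B,Q): not NE [P2→R gives 7>3]
(B,R): not NE [P1→A gives 2>0]

PSNE = {(A,R)}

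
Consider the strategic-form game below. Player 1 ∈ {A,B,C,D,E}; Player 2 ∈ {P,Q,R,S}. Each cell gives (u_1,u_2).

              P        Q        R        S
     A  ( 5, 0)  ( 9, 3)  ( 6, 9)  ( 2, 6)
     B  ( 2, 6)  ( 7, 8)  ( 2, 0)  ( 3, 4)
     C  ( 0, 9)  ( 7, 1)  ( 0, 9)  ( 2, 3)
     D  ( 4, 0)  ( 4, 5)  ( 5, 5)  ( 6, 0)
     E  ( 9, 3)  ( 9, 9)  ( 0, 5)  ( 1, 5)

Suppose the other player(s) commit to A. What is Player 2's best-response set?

argmax u_2 = {R}

u_2(P vs A) = 0
u_2(Q vs A) = 3
u_2(R vs A) = 9
u_2(S vs A) = 6
max payoff 9 at {R}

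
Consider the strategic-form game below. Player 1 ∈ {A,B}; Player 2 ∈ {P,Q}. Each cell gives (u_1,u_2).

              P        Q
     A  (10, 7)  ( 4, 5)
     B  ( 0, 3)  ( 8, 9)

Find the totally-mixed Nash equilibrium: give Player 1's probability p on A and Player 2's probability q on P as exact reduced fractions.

p=3/4, q=2/7

P1 indiff ⇒ q·10+(1-q)·4 = q·0+(1-q)·8 ⇒ q(10) = (1-q)(4) ⇒ q = 2/7
P2 indiff ⇒ p·7+(1-p)·3 = p·5+(1-p)·9 ⇒ p(2) = (1-p)(6) ⇒ p = 3/4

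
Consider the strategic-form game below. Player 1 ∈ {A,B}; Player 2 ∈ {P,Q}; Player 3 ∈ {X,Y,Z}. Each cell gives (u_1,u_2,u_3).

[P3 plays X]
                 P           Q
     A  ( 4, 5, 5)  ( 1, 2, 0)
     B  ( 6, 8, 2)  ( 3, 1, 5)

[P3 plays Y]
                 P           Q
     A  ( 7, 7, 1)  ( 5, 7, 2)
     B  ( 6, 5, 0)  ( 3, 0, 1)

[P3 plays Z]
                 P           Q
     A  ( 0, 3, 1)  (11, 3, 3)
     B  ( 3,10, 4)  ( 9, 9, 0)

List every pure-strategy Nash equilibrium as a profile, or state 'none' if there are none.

NE set: (A,Q,Z), (B,P,Z)

(A,P,X): not NE [P1→B gives 6>4]
(A,P,Y): not NE [P3→X gives 5>1]
(A,P,Z): not NE [P1→B gives 3>0; P3→X gives 5>1]
(A,Q,X): not NE [P1→B gives 3>1; P2→P gives 5>2; P3→Z gives 3>0]
(A,Q,Y): not NE [P3→Z gives 3>2]
(A,Q,Z): NE
(B,P,X): not NE [P3→Z gives 4>2]
(B,P,Y): not NE [P1→A gives 7>6; P3→Z gives 4>0]
(B,P,Z): NE
(B,Q,X): not NE [P2→P gives 8>1]
(B,Q,Y): not NE [P1→A gives 5>3; P2→P gives 5>0; P3→X gives 5>1]
(B,Q,Z): not NE [P1→A gives 11>9; P2→P gives 10>9; P3→X gives 5>0]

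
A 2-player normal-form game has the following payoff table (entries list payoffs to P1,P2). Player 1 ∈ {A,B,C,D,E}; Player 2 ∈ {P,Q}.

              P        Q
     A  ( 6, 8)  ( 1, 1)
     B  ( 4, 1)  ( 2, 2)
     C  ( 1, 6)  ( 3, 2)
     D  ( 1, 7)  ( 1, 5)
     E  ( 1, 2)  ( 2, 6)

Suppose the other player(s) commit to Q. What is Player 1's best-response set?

P1 best: {C}

u_1(A vs Q) = 1
u_1(B vs Q) = 2
u_1(C vs Q) = 3
u_1(D vs Q) = 1
u_1(E vs Q) = 2
max payoff 3 at {C}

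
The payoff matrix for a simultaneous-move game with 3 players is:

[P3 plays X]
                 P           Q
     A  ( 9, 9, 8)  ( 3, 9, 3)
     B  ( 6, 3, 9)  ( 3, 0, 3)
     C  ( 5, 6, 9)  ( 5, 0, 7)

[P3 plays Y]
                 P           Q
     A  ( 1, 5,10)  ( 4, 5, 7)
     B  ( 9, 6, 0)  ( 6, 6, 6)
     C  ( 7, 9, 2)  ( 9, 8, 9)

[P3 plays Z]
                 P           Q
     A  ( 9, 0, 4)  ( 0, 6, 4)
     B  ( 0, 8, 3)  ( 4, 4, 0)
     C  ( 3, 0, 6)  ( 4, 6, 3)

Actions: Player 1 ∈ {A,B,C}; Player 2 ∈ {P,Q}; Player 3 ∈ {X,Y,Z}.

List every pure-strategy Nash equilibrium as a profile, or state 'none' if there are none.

Equilibria: none

(A,P,X): not NE [P3→Y gives 10>8]
(A,P,Y): not NE [P1→B gives 9>1]
(A,P,Z): not NE [P2→Q gives 6>0; P3→Y gives 10>4]
(A,Q,X): not NE [P1→C gives 5>3; P3→Y gives 7>3]
(A,Q,Y): not NE [P1→C gives 9>4]
(A,Q,Z): not NE [P1→C gives 4>0; P3→Y gives 7>4]
(B,P,X): not NE [P1→A gives 9>6]
(B,P,Y): not NE [P3→X gives 9>0]
(B,P,Z): not NE [P1→A gives 9>0; P3→X gives 9>3]
(B,Q,X): not NE [P1→C gives 5>3; P2→P gives 3>0; P3→Y gives 6>3]
(B,Q,Y): not NE [P1→C gives 9>6]
(B,Q,Z): not NE [P2→P gives 8>4; P3→Y gives 6>0]
(C,P,X): not NE [P1→A gives 9>5]
(C,P,Y): not NE [P1→B gives 9>7; P3→X gives 9>2]
(C,P,Z): not NE [P1→A gives 9>3; P2→Q gives 6>0; P3→X gives 9>6]
(C,Q,X): not NE [P2→P gives 6>0; P3→Y gives 9>7]
(C,Q,Y): not NE [P2→P gives 9>8]
(C,Q,Z): not NE [P3→Y gives 9>3]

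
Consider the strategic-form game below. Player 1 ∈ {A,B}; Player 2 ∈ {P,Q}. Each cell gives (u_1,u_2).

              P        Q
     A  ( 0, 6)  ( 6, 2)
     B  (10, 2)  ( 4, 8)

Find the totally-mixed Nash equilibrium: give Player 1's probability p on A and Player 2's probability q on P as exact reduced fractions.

p=3/5, q=1/6

P1 indiff ⇒ q·0+(1-q)·6 = q·10+(1-q)·4 ⇒ q(-10) = (1-q)(-2) ⇒ q = 1/6
P2 indiff ⇒ p·6+(1-p)·2 = p·2+(1-p)·8 ⇒ p(4) = (1-p)(6) ⇒ p = 3/5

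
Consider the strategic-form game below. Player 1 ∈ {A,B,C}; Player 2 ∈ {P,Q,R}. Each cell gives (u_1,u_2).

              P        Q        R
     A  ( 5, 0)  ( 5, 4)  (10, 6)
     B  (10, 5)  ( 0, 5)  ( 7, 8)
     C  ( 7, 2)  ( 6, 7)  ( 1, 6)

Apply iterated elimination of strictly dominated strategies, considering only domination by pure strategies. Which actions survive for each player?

P2 drop P (R beats it: A:6>0 B:8>5 C:6>2)
P1 drop B (A beats it: Q:5>0 R:10>7)
P1→{A,C} P2→{Q,R}

Survivors P1:{A,C} P2:{Q,R}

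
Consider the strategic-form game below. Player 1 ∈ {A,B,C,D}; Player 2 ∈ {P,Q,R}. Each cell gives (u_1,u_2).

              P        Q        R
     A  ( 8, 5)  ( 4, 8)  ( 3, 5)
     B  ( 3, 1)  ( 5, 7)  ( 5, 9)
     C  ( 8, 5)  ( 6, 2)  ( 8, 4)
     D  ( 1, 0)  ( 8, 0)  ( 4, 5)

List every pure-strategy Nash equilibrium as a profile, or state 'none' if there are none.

(A,P): not NE [P2→Q gives 8>5]
(A,Q): not NE [P1→D gives 8>4]
(A,R): not NE [P1→C gives 8>3; P2→Q gives 8>5]
(B,P): not NE [P1→C gives 8>3; P2→R gives 9>1]
(B,Q): not NE [P1→D gives 8>5; P2→R gives 9>7]
(B,R): not NE [P1→C gives 8>5]
(C,P): NE
(C,Q): not NE [P1→D gives 8>6; P2→P gives 5>2]
(C,R): not NE [P2→P gives 5>4]
(D,P): not NE [P1→C gives 8>1; P2→R gives 5>0]
(D,Q): not NE [P2→R gives 5>0]
(D,R): not NE [P1→C gives 8>4]

PSNE = {(C,P)}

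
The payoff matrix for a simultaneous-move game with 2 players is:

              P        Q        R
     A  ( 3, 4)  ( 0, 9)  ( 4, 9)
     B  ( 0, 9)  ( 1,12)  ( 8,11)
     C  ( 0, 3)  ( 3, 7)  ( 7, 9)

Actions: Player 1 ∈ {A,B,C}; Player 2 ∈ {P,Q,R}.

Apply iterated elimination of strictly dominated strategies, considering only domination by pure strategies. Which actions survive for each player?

Remaining: P1:{B,C} P2:{Q,R}

P2 drop P (Q beats it: A:9>4 B:12>9 C:7>3)
P1 drop A (B beats it: Q:1>0 R:8>4)
P1→{B,C} P2→{Q,R}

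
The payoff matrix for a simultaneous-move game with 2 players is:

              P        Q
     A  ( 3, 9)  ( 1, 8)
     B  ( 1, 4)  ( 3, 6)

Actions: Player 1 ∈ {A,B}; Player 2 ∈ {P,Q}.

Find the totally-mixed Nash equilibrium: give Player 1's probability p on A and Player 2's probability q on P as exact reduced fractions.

(p,q) = (2/3, 1/2)

P1 indiff ⇒ q·3+(1-q)·1 = q·1+(1-q)·3 ⇒ q(2) = (1-q)(2) ⇒ q = 1/2
P2 indiff ⇒ p·9+(1-p)·4 = p·8+(1-p)·6 ⇒ p(1) = (1-p)(2) ⇒ p = 2/3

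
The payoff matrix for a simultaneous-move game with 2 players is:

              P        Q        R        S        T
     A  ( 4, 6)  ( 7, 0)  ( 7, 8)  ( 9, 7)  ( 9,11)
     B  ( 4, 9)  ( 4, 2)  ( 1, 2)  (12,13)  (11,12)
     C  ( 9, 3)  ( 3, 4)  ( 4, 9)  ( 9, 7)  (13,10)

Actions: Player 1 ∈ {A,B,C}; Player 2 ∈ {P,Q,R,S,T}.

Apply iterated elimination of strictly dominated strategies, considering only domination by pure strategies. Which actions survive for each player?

P2 drop P (S beats it: A:7>6 B:13>9 C:7>3)
P2 drop Q (S beats it: A:7>0 B:13>2 C:7>4)
P2 drop R (T beats it: A:11>8 B:12>2 C:10>9)
P1 drop A (B beats it: S:12>9 T:11>9)
P1→{B,C} P2→{S,T}

Survivors P1:{B,C} P2:{S,T}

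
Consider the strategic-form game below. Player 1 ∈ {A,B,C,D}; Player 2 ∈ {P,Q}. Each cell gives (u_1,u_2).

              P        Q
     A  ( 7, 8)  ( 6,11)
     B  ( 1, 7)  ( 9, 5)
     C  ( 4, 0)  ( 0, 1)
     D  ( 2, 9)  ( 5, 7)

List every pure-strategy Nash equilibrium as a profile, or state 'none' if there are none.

(A,P): not NE [P2→Q gives 11>8]
(A,Q): not NE [P1→B gives 9>6]
(B,P): not NE [P1→A gives 7>1]
(B,Q): not NE [P2→P gives 7>5]
(C,P): not NE [P1→A gives 7>4; P2→Q gives 1>0]
(C,Q): not NE [P1→B gives 9>0]
(D,P): not NE [P1→A gives 7>2]
(D,Q): not NE [P1→B gives 9>5; P2→P gives 9>7]

PSNE: ∅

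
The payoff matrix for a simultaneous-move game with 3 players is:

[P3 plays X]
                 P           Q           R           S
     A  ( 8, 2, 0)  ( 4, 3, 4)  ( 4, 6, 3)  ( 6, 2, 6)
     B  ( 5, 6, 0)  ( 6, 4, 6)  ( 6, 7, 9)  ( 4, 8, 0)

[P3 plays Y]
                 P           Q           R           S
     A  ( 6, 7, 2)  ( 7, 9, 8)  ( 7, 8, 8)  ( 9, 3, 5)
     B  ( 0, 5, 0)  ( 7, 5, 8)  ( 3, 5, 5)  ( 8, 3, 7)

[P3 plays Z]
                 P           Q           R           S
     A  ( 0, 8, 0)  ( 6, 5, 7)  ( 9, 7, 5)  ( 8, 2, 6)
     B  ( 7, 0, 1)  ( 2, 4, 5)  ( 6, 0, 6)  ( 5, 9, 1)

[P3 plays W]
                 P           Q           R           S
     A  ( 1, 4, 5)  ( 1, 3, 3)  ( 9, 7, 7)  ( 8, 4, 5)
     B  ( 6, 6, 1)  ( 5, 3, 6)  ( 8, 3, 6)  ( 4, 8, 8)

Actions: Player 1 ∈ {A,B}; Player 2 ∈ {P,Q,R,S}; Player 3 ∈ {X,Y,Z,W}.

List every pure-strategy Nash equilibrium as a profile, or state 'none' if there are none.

(A,P,X): not NE [P2→R gives 6>2; P3→W gives 5>0]
(A,P,Y): not NE [P2→Q gives 9>7; P3→W gives 5>2]
(A,P,Z): not NE [P1→B gives 7>0; P3→W gives 5>0]
(A,P,W): not NE [P1→B gives 6>1; P2→R gives 7>4]
(A,Q,X): not NE [P1→B gives 6>4; P2→R gives 6>3; P3→Y gives 8>4]
(A,Q,Y): NE
(A,Q,Z): not NE [P2→P gives 8>5; P3→Y gives 8>7]
(A,Q,W): not NE [P1→B gives 5>1; P2→R gives 7>3; P3→Y gives 8>3]
(A,R,X): not NE [P1→B gives 6>4; P3→Y gives 8>3]
(A,R,Y): not NE [P2→Q gives 9>8]
(A,R,Z): not NE [P2→P gives 8>7; P3→Y gives 8>5]
(A,R,W): not NE [P3→Y gives 8>7]
(A,S,X): not NE [P2→R gives 6>2]
(A,S,Y): not NE [P2→Q gives 9>3; P3→Z gives 6>5]
(A,S,Z): not NE [P2→P gives 8>2]
(A,S,W): not NE [P2→R gives 7>4; P3→Z gives 6>5]
(B,P,X): not NE [P1→A gives 8>5; P2→S gives 8>6; P3→W gives 1>0]
(B,P,Y): not NE [P1→A gives 6>0; P3→W gives 1>0]
(B,P,Z): not NE [P2→S gives 9>0]
(B,P,W): not NE [P2→S gives 8>6]
(B,Q,X): not NE [P2→S gives 8>4; P3→Y gives 8>6]
(B,Q,Y): NE
(B,Q,Z): not NE [P1→A gives 6>2; P2→S gives 9>4; P3→Y gives 8>5]
(B,Q,W): not NE [P2→S gives 8>3; P3→Y gives 8>6]
(B,R,X): not NE [P2→S gives 8>7]
(B,R,Y): not NE [P1→A gives 7>3; P3→X gives 9>5]
(B,R,Z): not NE [P1→A gives 9>6; P2→S gives 9>0; P3→X gives 9>6]
(B,R,W): not NE [P1→A gives 9>8; P2→S gives 8>3; P3→X gives 9>6]
(B,S,X): not NE [P1→A gives 6>4; P3→W gives 8>0]
(B,S,Y): not NE [P1→A gives 9>8; P2→R gives 5>3; P3→W gives 8>7]
(B,S,Z): not NE [P1→A gives 8>5; P3→W gives 8>1]
(B,S,W): not NE [P1→A gives 8>4]

PSNE = {(A,Q,Y), (B,Q,Y)}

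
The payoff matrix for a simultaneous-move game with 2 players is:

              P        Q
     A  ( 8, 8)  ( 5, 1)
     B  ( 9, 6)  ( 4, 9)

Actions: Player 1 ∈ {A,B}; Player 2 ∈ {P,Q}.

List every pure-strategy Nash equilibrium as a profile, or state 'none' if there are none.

Equilibria: none

(A,P): not NE [P1→B gives 9>8]
(A,Q): not NE [P2→P gives 8>1]
(B,P): not NE [P2→Q gives 9>6]
(B,Q): not NE [P1→A gives 5>4]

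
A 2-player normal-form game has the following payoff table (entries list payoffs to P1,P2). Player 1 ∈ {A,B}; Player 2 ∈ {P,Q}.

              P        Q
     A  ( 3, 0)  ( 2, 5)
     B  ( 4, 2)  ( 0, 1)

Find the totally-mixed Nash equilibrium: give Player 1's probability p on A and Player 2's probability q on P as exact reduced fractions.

P1 indiff ⇒ q·3+(1-q)·2 = q·4+(1-q)·0 ⇒ q(-1) = (1-q)(-2) ⇒ q = 2/3
P2 indiff ⇒ p·0+(1-p)·2 = p·5+(1-p)·1 ⇒ p(-5) = (1-p)(-1) ⇒ p = 1/6

P1 mixes 1/6 on A; P2 mixes 2/3 on P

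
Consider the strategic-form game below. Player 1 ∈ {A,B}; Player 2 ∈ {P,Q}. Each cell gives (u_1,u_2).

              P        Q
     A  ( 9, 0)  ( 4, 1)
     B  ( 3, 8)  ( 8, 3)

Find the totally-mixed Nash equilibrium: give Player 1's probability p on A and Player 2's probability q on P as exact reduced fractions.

P1 indiff ⇒ q·9+(1-q)·4 = q·3+(1-q)·8 ⇒ q(6) = (1-q)(4) ⇒ q = 2/5
P2 indiff ⇒ p·0+(1-p)·8 = p·1+(1-p)·3 ⇒ p(-1) = (1-p)(-5) ⇒ p = 5/6

(p,q) = (5/6, 2/5)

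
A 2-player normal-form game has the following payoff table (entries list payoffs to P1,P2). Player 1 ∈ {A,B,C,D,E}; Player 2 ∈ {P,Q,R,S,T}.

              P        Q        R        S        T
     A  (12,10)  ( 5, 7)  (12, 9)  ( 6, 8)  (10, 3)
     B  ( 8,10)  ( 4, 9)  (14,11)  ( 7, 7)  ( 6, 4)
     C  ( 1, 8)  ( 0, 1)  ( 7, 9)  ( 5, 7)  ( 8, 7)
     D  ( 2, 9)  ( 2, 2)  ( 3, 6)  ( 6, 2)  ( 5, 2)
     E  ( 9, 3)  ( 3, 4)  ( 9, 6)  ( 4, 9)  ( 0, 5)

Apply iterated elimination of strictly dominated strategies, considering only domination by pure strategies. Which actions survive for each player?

P1 drop C (A beats it: P:12>1 Q:5>0 R:12>7 S:6>5 T:10>8)
P1 drop D (B beats it: P:8>2 Q:4>2 R:14>3 S:7>6 T:6>5)
P1 drop E (A beats it: P:12>9 Q:5>3 R:12>9 S:6>4 T:10>0)
P2 drop Q (P beats it: A:10>7 B:10>9)
P2 drop S (P beats it: A:10>8 B:10>7)
P2 drop T (P beats it: A:10>3 B:10>4)
P1→{A,B} P2→{P,R}

IESDS → P1:{A,B} P2:{P,R}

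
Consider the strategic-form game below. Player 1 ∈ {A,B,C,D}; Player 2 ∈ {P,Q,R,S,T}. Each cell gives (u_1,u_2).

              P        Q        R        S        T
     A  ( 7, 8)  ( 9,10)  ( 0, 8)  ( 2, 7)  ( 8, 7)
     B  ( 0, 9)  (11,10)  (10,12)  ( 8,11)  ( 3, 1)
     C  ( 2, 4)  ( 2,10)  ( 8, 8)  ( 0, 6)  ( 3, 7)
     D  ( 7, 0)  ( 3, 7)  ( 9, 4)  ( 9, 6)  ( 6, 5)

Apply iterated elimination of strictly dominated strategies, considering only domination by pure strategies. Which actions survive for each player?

Survivors P1:{B,D} P2:{Q,R,S}

P1 drop C (D beats it: P:7>2 Q:3>2 R:9>8 S:9>0 T:6>3)
P2 drop P (Q beats it: A:10>8 B:10>9 D:7>0)
P2 drop T (Q beats it: A:10>7 B:10>1 D:7>5)
P1 drop A (B beats it: Q:11>9 R:10>0 S:8>2)
P1→{B,D} P2→{Q,R,S}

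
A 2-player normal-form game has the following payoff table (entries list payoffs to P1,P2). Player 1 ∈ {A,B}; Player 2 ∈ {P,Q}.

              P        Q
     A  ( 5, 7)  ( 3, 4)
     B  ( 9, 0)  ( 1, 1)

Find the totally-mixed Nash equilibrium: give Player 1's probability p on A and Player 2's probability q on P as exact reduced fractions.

(p,q) = (1/4, 1/3)

P1 indiff ⇒ q·5+(1-q)·3 = q·9+(1-q)·1 ⇒ q(-4) = (1-q)(-2) ⇒ q = 1/3
P2 indiff ⇒ p·7+(1-p)·0 = p·4+(1-p)·1 ⇒ p(3) = (1-p)(1) ⇒ p = 1/4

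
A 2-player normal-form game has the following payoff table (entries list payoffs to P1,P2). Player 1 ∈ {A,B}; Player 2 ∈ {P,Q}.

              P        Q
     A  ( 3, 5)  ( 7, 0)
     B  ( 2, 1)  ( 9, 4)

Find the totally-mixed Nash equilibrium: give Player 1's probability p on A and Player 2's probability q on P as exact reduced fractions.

(p,q) = (3/8, 2/3)

P1 indiff ⇒ q·3+(1-q)·7 = q·2+(1-q)·9 ⇒ q(1) = (1-q)(2) ⇒ q = 2/3
P2 indiff ⇒ p·5+(1-p)·1 = p·0+(1-p)·4 ⇒ p(5) = (1-p)(3) ⇒ p = 3/8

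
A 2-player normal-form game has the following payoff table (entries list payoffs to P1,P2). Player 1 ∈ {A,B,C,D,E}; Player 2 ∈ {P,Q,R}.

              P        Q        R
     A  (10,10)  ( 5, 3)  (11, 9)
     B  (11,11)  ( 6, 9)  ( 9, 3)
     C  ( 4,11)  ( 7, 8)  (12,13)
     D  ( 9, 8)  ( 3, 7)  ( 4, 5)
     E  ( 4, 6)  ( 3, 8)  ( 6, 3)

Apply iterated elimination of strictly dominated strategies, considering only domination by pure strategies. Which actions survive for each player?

P1 drop D (A beats it: P:10>9 Q:5>3 R:11>4)
P1 drop E (A beats it: P:10>4 Q:5>3 R:11>6)
P2 drop Q (P beats it: A:10>3 B:11>9 C:11>8)
P1→{A,B,C} P2→{P,R}

Remaining: P1:{A,B,C} P2:{P,R}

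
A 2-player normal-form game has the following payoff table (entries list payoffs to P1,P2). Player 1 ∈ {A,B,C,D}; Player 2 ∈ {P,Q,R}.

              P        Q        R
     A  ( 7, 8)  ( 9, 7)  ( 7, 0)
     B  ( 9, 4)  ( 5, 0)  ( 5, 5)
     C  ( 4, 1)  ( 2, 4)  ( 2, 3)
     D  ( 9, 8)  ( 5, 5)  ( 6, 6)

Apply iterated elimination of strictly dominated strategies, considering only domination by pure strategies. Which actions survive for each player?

Remaining: P1:{A,B,D} P2:{P,R}

P1 drop C (A beats it: P:7>4 Q:9>2 R:7>2)
P2 drop Q (P beats it: A:8>7 B:4>0 D:8>5)
P1→{A,B,D} P2→{P,R}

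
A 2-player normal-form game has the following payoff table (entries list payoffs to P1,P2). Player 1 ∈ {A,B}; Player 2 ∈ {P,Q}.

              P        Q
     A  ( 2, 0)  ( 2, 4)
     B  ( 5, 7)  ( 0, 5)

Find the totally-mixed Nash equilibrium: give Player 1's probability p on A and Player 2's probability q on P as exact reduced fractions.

P1 indiff ⇒ q·2+(1-q)·2 = q·5+(1-q)·0 ⇒ q(-3) = (1-q)(-2) ⇒ q = 2/5
P2 indiff ⇒ p·0+(1-p)·7 = p·4+(1-p)·5 ⇒ p(-4) = (1-p)(-2) ⇒ p = 1/3

p=1/3, q=2/5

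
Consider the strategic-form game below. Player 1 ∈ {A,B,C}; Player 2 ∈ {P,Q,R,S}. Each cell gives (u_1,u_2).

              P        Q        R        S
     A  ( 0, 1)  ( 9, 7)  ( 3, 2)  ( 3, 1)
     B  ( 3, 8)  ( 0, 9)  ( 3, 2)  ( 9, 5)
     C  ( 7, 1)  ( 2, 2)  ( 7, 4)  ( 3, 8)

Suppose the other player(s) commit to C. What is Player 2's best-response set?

u_2(P vs C) = 1
u_2(Q vs C) = 2
u_2(R vs C) = 4
u_2(S vs C) = 8
max payoff 8 at {S}

argmax u_2 = {S}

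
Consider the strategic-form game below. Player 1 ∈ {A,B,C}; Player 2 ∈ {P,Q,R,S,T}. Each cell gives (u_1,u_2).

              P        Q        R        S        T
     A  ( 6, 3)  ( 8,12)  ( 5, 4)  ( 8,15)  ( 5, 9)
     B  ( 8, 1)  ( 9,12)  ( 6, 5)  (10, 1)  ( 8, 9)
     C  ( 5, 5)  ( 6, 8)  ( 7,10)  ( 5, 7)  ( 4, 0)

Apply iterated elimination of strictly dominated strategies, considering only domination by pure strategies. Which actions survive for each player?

P1 drop A (B beats it: P:8>6 Q:9>8 R:6>5 S:10>8 T:8>5)
P2 drop P (Q beats it: B:12>1 C:8>5)
P2 drop S (Q beats it: B:12>1 C:8>7)
P2 drop T (Q beats it: B:12>9 C:8>0)
P1→{B,C} P2→{Q,R}

Remaining: P1:{B,C} P2:{Q,R}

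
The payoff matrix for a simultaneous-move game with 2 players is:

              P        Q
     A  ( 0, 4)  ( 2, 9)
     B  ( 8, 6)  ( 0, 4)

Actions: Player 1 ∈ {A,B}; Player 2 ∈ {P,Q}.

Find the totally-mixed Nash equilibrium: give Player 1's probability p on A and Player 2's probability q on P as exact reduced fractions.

P1 indiff ⇒ q·0+(1-q)·2 = q·8+(1-q)·0 ⇒ q(-8) = (1-q)(-2) ⇒ q = 1/5
P2 indiff ⇒ p·4+(1-p)·6 = p·9+(1-p)·4 ⇒ p(-5) = (1-p)(-2) ⇒ p = 2/7

p=2/7, q=1/5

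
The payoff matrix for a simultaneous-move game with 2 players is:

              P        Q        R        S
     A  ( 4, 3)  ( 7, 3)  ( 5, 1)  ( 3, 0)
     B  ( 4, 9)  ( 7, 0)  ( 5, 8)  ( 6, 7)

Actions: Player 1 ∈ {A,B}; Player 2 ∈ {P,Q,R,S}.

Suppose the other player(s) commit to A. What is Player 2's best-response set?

u_2(P vs A) = 3
u_2(Q vs A) = 3
u_2(R vs A) = 1
u_2(S vs A) = 0
max payoff 3 at {P,Q}

argmax u_2 = {P,Q}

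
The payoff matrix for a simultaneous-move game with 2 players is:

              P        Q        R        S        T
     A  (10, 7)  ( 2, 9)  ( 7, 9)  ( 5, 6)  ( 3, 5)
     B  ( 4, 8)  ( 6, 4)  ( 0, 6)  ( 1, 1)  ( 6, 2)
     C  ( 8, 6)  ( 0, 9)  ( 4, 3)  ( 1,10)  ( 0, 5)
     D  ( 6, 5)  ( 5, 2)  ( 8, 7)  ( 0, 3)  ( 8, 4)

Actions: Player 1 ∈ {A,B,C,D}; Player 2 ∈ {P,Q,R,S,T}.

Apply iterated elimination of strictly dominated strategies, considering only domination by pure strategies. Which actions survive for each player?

Survivors P1:{A,B,D} P2:{P,Q,R}

P1 drop C (A beats it: P:10>8 Q:2>0 R:7>4 S:5>1 T:3>0)
P2 drop S (P beats it: A:7>6 B:8>1 D:5>3)
P2 drop T (P beats it: A:7>5 B:8>2 D:5>4)
P1→{A,B,D} P2→{P,Q,R}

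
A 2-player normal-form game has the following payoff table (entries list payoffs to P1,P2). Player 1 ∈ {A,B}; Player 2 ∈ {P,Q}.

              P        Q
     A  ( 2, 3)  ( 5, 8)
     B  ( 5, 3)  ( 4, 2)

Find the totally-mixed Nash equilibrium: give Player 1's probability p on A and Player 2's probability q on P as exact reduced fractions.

(p,q) = (1/6, 1/4)

P1 indiff ⇒ q·2+(1-q)·5 = q·5+(1-q)·4 ⇒ q(-3) = (1-q)(-1) ⇒ q = 1/4
P2 indiff ⇒ p·3+(1-p)·3 = p·8+(1-p)·2 ⇒ p(-5) = (1-p)(-1) ⇒ p = 1/6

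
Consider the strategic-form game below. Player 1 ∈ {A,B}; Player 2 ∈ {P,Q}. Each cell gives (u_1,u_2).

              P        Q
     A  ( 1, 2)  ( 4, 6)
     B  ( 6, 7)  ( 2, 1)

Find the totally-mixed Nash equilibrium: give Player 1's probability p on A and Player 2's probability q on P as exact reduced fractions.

P1 indiff ⇒ q·1+(1-q)·4 = q·6+(1-q)·2 ⇒ q(-5) = (1-q)(-2) ⇒ q = 2/7
P2 indiff ⇒ p·2+(1-p)·7 = p·6+(1-p)·1 ⇒ p(-4) = (1-p)(-6) ⇒ p = 3/5

p=3/5, q=2/7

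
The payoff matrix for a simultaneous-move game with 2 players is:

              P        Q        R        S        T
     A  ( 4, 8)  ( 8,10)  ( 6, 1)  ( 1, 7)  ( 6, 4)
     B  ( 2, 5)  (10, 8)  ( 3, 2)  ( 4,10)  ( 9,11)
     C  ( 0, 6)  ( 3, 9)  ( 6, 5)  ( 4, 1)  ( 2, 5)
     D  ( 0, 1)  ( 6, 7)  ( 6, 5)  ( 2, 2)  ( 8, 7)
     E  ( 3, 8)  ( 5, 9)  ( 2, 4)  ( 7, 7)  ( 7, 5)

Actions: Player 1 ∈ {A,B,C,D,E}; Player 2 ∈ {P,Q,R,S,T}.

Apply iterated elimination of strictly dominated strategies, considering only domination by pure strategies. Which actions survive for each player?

Survivors P1:{B,E} P2:{Q,S,T}

P2 drop P (Q beats it: A:10>8 B:8>5 C:9>6 D:7>1 E:9>8)
P2 drop R (Q beats it: A:10>1 B:8>2 C:9>5 D:7>5 E:9>4)
P1 drop A (B beats it: Q:10>8 S:4>1 T:9>6)
P1 drop C (E beats it: Q:5>3 S:7>4 T:7>2)
P1 drop D (B beats it: Q:10>6 S:4>2 T:9>8)
P1→{B,E} P2→{Q,S,T}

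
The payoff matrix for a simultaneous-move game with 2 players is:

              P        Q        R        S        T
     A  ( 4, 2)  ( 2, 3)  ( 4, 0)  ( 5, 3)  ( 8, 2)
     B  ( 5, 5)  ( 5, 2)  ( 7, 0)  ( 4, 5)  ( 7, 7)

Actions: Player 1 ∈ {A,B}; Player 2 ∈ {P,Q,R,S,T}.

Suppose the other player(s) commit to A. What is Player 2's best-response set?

u_2(P vs A) = 2
u_2(Q vs A) = 3
u_2(R vs A) = 0
u_2(S vs A) = 3
u_2(T vs A) = 2
max payoff 3 at {Q,S}

BR_2 = {Q,S}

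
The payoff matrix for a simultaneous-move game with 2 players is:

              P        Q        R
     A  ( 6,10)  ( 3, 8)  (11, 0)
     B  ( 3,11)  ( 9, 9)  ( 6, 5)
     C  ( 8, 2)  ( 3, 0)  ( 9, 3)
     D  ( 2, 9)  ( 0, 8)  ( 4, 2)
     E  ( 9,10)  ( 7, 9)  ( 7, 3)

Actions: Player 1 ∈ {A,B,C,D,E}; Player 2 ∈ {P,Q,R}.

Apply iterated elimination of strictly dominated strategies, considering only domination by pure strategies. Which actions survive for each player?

P1 drop D (A beats it: P:6>2 Q:3>0 R:11>4)
P2 drop Q (P beats it: A:10>8 B:11>9 C:2>0 E:10>9)
P1 drop B (A beats it: P:6>3 R:11>6)
P1→{A,C,E} P2→{P,R}

Survivors P1:{A,C,E} P2:{P,R}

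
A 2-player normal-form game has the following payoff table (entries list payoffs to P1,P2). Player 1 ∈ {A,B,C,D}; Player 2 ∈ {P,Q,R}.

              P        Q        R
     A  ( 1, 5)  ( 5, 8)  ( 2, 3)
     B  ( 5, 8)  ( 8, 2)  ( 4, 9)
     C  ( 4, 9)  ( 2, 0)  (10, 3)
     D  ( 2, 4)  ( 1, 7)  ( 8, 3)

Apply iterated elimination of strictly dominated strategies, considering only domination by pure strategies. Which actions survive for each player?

P1 drop A (B beats it: P:5>1 Q:8>5 R:4>2)
P1 drop D (C beats it: P:4>2 Q:2>1 R:10>8)
P2 drop Q (P beats it: B:8>2 C:9>0)
P1→{B,C} P2→{P,R}

Survivors P1:{B,C} P2:{P,R}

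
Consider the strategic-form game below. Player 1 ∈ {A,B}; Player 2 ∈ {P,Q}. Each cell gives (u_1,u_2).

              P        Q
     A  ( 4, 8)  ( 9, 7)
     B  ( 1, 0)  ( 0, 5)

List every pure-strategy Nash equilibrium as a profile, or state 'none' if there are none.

NE set: (A,P)

(A,P): NE
(A,Q): not NE [P2→P gives 8>7]
(B,P): not NE [P1→A gives 4>1; P2→Q gives 5>0]
(B,Q): not NE [P1→A gives 9>0]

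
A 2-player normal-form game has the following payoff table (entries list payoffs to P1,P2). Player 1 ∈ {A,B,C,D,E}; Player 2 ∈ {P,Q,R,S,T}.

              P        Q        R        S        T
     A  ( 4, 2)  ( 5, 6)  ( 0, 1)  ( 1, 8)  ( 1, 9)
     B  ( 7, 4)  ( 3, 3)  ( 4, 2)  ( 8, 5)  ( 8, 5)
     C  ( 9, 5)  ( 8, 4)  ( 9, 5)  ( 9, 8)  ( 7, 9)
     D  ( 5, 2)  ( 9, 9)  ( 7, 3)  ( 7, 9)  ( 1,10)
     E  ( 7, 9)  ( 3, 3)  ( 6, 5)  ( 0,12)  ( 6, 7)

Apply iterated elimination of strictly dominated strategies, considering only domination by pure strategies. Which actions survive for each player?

P1 drop A (C beats it: P:9>4 Q:8>5 R:9>0 S:9>1 T:7>1)
P1 drop E (C beats it: P:9>7 Q:8>3 R:9>6 S:9>0 T:7>6)
P2 drop P (S beats it: B:5>4 C:8>5 D:9>2)
P2 drop Q (T beats it: B:5>3 C:9>4 D:10>9)
P1 drop D (C beats it: R:9>7 S:9>7 T:7>1)
P2 drop R (S beats it: B:5>2 C:8>5)
P1→{B,C} P2→{S,T}

Survivors P1:{B,C} P2:{S,T}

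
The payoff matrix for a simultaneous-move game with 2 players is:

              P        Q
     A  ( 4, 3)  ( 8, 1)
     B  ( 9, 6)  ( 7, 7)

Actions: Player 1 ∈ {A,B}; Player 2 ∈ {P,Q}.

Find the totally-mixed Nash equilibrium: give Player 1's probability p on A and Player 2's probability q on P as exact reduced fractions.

P1 indiff ⇒ q·4+(1-q)·8 = q·9+(1-q)·7 ⇒ q(-5) = (1-q)(-1) ⇒ q = 1/6
P2 indiff ⇒ p·3+(1-p)·6 = p·1+(1-p)·7 ⇒ p(2) = (1-p)(1) ⇒ p = 1/3

p=1/3, q=1/6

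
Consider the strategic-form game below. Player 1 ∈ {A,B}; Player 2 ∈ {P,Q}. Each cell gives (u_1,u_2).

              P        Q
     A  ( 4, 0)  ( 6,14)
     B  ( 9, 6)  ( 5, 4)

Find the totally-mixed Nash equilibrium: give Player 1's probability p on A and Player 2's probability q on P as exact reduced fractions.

P1 indiff ⇒ q·4+(1-q)·6 = q·9+(1-q)·5 ⇒ q(-5) = (1-q)(-1) ⇒ q = 1/6
P2 indiff ⇒ p·0+(1-p)·6 = p·14+(1-p)·4 ⇒ p(-14) = (1-p)(-2) ⇒ p = 1/8

p=1/8, q=1/6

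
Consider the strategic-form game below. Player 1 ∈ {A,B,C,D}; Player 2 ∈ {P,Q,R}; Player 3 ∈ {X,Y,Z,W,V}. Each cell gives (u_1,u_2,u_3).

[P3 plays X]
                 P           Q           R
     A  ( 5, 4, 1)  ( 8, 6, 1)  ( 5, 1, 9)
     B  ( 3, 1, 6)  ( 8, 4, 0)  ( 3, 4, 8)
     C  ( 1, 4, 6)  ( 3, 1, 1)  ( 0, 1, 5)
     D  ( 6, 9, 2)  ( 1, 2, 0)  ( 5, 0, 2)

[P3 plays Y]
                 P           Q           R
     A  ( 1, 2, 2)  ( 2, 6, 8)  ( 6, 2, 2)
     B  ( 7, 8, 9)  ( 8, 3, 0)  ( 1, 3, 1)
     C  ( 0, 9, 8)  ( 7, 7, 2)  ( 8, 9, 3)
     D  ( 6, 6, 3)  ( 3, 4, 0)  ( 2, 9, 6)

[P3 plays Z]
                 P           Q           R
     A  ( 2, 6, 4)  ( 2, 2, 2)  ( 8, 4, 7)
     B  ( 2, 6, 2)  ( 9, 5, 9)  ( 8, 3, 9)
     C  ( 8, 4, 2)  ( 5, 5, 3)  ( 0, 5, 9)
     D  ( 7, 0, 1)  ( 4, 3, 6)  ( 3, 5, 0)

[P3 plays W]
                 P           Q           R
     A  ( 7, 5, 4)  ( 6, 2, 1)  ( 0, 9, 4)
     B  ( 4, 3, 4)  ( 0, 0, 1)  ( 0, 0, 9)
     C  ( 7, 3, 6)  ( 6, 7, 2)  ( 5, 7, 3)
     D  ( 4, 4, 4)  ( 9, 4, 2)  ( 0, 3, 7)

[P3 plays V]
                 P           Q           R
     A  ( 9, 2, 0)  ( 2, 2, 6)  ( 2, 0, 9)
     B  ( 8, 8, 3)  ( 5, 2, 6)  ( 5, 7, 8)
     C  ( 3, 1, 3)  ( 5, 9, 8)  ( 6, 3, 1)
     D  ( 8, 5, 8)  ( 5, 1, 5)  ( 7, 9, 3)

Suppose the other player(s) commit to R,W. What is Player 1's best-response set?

u_1(A vs R,W) = 0
u_1(B vs R,W) = 0
u_1(C vs R,W) = 5
u_1(D vs R,W) = 0
max payoff 5 at {C}

argmax u_1 = {C}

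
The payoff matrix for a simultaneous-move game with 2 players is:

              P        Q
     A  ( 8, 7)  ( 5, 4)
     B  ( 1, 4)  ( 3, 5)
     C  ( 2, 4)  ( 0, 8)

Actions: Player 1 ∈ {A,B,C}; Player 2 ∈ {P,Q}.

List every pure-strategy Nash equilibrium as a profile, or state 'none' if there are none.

Nash profiles: (A,P)

(A,P): NE
(A,Q): not NE [P2→P gives 7>4]
(B,P): not NE [P1→A gives 8>1; P2→Q gives 5>4]
(B,Q): not NE [P1→A gives 5>3]
(C,P): not NE [P1→A gives 8>2; P2→Q gives 8>4]
(C,Q): not NE [P1→A gives 5>0]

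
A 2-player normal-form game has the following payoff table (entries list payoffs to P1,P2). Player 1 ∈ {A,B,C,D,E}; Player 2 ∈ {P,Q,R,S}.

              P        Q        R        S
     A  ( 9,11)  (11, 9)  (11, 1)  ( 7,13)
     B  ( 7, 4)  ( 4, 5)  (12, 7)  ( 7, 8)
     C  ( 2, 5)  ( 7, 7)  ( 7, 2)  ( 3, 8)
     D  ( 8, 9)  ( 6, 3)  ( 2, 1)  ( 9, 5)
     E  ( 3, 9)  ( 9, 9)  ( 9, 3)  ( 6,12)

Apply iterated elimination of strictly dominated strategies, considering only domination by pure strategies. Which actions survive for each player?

Remaining: P1:{A,D} P2:{P,S}

P1 drop C (A beats it: P:9>2 Q:11>7 R:11>7 S:7>3)
P1 drop E (A beats it: P:9>3 Q:11>9 R:11>9 S:7>6)
P2 drop Q (S beats it: A:13>9 B:8>5 D:5>3)
P2 drop R (S beats it: A:13>1 B:8>7 D:5>1)
P1 drop B (D beats it: P:8>7 S:9>7)
P1→{A,D} P2→{P,S}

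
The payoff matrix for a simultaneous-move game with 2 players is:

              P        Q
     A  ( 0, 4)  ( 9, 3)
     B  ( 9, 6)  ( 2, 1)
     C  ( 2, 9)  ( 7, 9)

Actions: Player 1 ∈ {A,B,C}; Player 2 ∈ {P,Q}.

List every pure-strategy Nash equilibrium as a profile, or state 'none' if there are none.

Nash profiles: (B,P)

(A,P): not NE [P1→B gives 9>0]
(A,Q): not NE [P2→P gives 4>3]
(B,P): NE
(B,Q): not NE [P1→A gives 9>2; P2→P gives 6>1]
(C,P): not NE [P1→B gives 9>2]
(C,Q): not NE [P1→A gives 9>7]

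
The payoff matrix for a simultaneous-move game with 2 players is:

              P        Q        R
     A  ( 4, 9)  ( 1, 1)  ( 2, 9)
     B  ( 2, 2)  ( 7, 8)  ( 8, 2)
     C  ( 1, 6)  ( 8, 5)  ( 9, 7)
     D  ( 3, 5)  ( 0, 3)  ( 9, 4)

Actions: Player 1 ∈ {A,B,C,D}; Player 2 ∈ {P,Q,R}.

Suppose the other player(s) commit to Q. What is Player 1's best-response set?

P1 best: {C}

u_1(A vs Q) = 1
u_1(B vs Q) = 7
u_1(C vs Q) = 8
u_1(D vs Q) = 0
max payoff 8 at {C}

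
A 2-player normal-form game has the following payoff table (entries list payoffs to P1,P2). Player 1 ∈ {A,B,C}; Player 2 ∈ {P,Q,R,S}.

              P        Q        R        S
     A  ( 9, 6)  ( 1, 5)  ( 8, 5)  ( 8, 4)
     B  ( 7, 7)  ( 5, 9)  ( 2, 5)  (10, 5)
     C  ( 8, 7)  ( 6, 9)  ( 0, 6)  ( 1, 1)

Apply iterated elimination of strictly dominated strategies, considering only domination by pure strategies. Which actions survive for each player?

Remaining: P1:{A,C} P2:{P,Q}

P2 drop R (P beats it: A:6>5 B:7>5 C:7>6)
P2 drop S (P beats it: A:6>4 B:7>5 C:7>1)
P1 drop B (C beats it: P:8>7 Q:6>5)
P1→{A,C} P2→{P,Q}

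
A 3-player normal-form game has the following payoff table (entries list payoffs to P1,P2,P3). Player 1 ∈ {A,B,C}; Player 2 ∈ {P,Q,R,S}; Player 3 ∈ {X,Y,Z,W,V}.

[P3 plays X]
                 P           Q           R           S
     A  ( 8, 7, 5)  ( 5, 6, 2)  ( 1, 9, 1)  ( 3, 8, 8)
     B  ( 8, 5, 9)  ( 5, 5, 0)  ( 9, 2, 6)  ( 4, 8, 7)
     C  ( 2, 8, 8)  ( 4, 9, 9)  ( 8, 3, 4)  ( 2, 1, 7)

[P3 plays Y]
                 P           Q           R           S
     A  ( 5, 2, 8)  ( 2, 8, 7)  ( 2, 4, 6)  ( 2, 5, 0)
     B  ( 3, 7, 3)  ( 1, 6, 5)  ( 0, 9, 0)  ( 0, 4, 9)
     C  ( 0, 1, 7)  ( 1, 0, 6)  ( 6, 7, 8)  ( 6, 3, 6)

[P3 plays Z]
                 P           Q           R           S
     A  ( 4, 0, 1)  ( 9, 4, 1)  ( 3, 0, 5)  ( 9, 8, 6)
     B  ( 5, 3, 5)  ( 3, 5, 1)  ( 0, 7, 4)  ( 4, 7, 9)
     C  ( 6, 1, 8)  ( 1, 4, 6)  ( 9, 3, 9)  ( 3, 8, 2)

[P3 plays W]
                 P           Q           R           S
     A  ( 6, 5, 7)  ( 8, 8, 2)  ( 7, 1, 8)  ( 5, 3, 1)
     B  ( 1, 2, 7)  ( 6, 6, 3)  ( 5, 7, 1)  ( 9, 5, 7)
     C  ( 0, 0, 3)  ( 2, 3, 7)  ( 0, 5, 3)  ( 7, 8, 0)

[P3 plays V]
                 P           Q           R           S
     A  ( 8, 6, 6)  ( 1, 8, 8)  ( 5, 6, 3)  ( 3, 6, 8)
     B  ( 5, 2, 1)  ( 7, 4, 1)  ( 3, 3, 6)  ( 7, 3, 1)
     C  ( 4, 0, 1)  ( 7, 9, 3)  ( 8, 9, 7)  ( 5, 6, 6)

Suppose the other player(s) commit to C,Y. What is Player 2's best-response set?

u_2(P vs C,Y) = 1
u_2(Q vs C,Y) = 0
u_2(R vs C,Y) = 7
u_2(S vs C,Y) = 3
max payoff 7 at {R}

argmax u_2 = {R}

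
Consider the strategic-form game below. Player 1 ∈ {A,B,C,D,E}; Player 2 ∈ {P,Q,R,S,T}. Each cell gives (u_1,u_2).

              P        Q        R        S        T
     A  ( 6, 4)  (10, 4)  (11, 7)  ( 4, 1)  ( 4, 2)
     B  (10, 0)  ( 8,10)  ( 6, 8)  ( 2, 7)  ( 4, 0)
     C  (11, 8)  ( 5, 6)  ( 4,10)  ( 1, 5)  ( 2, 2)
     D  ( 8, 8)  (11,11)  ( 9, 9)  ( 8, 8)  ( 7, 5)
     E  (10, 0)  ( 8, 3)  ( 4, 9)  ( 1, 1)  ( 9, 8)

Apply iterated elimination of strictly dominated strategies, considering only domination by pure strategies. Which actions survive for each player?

P2 drop P (R beats it: A:7>4 B:8>0 C:10>8 D:9>8 E:9>0)
P1 drop B (D beats it: Q:11>8 R:9>6 S:8>2 T:7>4)
P1 drop C (A beats it: Q:10>5 R:11>4 S:4>1 T:4>2)
P2 drop S (Q beats it: A:4>1 D:11>8 E:3>1)
P2 drop T (R beats it: A:7>2 D:9>5 E:9>8)
P1 drop E (A beats it: Q:10>8 R:11>4)
P1→{A,D} P2→{Q,R}

Survivors P1:{A,D} P2:{Q,R}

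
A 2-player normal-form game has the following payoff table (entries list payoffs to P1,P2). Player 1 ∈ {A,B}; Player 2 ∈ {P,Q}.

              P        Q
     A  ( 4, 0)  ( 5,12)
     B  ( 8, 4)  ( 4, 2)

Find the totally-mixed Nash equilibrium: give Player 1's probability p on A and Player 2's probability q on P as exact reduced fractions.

(p,q) = (1/7, 1/5)

P1 indiff ⇒ q·4+(1-q)·5 = q·8+(1-q)·4 ⇒ q(-4) = (1-q)(-1) ⇒ q = 1/5
P2 indiff ⇒ p·0+(1-p)·4 = p·12+(1-p)·2 ⇒ p(-12) = (1-p)(-2) ⇒ p = 1/7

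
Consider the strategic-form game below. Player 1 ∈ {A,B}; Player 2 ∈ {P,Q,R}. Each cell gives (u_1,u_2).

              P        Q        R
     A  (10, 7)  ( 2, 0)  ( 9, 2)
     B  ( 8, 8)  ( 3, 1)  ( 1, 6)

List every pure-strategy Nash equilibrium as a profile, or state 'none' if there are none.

(A,P): NE
(A,Q): not NE [P1→B gives 3>2; P2→P gives 7>0]
(A,R): not NE [P2→P gives 7>2]
(B,P): not NE [P1→A gives 10>8]
(B,Q): not NE [P2→P gives 8>1]
(B,R): not NE [P1→A gives 9>1; P2→P gives 8>6]

NE set: (A,P)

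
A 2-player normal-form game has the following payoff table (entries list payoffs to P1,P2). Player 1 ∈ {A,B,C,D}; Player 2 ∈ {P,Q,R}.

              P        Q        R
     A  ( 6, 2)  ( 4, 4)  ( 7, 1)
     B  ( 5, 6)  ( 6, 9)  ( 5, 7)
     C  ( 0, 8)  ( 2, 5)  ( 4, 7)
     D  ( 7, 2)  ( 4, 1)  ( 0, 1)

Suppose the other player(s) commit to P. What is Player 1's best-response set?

u_1(A vs P) = 6
u_1(B vs P) = 5
u_1(C vs P) = 0
u_1(D vs P) = 7
max payoff 7 at {D}

P1 best: {D}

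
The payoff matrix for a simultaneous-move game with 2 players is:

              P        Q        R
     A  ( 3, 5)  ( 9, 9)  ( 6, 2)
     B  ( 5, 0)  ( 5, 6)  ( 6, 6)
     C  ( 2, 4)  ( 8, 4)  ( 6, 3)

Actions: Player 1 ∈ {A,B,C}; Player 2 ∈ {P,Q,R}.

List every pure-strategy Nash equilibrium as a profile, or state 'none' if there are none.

(A,P): not NE [P1→B gives 5>3; P2→Q gives 9>5]
(A,Q): NE
(A,R): not NE [P2→Q gives 9>2]
(B,P): not NE [P2→R gives 6>0]
(B,Q): not NE [P1→A gives 9>5]
(B,R): NE
(C,P): not NE [P1→B gives 5>2]
(C,Q): not NE [P1→A gives 9>8]
(C,R): not NE [P2→Q gives 4>3]

PSNE = {(A,Q), (B,R)}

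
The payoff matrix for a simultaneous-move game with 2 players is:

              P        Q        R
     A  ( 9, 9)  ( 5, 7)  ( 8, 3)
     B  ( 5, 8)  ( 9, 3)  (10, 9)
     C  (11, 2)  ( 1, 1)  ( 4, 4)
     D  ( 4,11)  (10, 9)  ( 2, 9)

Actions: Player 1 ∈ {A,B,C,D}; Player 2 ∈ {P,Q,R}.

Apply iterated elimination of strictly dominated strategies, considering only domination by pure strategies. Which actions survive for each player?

IESDS → P1:{A,B,C} P2:{P,R}

P2 drop Q (P beats it: A:9>7 B:8>3 C:2>1 D:11>9)
P1 drop D (A beats it: P:9>4 R:8>2)
P1→{A,B,C} P2→{P,R}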